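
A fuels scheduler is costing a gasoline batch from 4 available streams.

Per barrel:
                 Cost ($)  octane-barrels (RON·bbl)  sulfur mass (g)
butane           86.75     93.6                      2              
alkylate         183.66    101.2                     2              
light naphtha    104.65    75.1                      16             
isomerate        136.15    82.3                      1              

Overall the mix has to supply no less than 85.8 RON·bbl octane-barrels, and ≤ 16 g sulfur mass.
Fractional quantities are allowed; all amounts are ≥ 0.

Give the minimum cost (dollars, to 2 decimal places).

$79.52

Treat it as an LP. Let x1 = barrels of butane, x2 = barrels of alkylate, x3 = barrels of light naphtha, x4 = barrels of isomerate.
Minimize 86.75x1 + 183.66x2 + 104.65x3 + 136.15x4 subject to:
  93.6x1 + 101.2x2 + 75.1x3 + 82.3x4 ≥ 85.8   (octane-barrels)
  2x1 + 2x2 + 16x3 + 1x4 ≤ 16   (sulfur mass)
  x1, x2, x3, x4 ≥ 0.
The optimal basis is {butane}; alkylate, light naphtha, isomerate drop out. Binding constraint: octane-barrels.
Solving gives x1 = 0.9167.
Objective = 86.75·0.9167 = 79.5237.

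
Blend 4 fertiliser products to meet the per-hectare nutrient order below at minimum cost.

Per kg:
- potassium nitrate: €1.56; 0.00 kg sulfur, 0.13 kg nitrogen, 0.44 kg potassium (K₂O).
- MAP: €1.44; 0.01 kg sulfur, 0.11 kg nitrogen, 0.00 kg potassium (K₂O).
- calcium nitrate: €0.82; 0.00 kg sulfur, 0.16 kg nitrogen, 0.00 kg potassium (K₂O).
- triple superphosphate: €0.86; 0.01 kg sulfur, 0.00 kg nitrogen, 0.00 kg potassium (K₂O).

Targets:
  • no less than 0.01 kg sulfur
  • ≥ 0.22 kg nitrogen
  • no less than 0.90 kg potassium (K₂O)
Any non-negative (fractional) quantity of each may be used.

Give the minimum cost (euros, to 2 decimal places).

Treat it as an LP. Let x1 = kg of potassium nitrate, x2 = kg of MAP, x3 = kg of calcium nitrate, x4 = kg of triple superphosphate.
Minimise 1.56x1 + 1.44x2 + 0.82x3 + 0.86x4 s.t.:
  0.01x2 + 0.01x4 ≥ 0.01   (sulfur)
  0.13x1 + 0.11x2 + 0.16x3 ≥ 0.22   (nitrogen)
  0.44x1 ≥ 0.9   (potassium (K₂O))
  x1, x2, x3, x4 ≥ 0.
The minimum-cost mix takes nothing from MAP, calcium nitrate — only potassium nitrate, triple superphosphate. The sulfur and potassium (K₂O) requirements are met with equality.
So potassium nitrate = 2.045 kg, triple superphosphate = 1 kg.
Cost = 1.56·2.045 + 0.86·1 = 4.0502.

€4.05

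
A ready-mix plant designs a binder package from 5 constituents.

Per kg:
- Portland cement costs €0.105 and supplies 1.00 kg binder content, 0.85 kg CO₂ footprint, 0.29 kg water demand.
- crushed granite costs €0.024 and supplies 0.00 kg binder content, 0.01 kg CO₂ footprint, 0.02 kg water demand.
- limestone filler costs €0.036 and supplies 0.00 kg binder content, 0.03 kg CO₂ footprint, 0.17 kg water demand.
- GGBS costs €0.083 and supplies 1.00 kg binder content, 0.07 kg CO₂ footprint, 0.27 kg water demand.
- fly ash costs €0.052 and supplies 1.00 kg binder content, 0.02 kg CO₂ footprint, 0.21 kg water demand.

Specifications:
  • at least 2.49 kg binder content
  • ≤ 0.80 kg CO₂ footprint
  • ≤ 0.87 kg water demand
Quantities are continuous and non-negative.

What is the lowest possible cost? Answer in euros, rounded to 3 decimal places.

Let x1 = kg of Portland cement, x2 = kg of crushed granite, x3 = kg of limestone filler, x4 = kg of GGBS, x5 = kg of fly ash.
min 0.105x1 + 0.024x2 + 0.036x3 + 0.083x4 + 0.052x5 s.t.:
  1x1 + 1x4 + 1x5 ≥ 2.49   (binder content)
  0.85x1 + 0.01x2 + 0.03x3 + 0.07x4 + 0.02x5 ≤ 0.8   (CO₂ footprint)
  0.29x1 + 0.02x2 + 0.17x3 + 0.27x4 + 0.21x5 ≤ 0.87   (water demand)
  x1, x2, x3, x4, x5 ≥ 0.
The optimal basis is {fly ash}; Portland cement, crushed granite, limestone filler, GGBS drop out. Binding constraint: binder content.
Solving gives x5 = 2.49.
Hence cost = 0.052·2.49 = €0.12948.

€0.129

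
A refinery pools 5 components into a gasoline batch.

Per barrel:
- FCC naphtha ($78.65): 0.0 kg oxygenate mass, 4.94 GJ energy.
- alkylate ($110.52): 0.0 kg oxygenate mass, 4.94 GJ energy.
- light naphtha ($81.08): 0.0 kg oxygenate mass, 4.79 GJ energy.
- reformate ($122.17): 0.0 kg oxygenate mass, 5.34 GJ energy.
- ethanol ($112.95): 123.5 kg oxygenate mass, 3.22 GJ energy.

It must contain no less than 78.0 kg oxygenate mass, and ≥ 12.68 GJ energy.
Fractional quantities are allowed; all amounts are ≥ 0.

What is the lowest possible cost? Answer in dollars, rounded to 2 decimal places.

$240.84

Treat it as an LP. Let x1 = barrels of FCC naphtha, x2 = barrels of alkylate, x3 = barrels of light naphtha, x4 = barrels of reformate, x5 = barrels of ethanol.
min 78.65x1 + 110.52x2 + 81.08x3 + 122.17x4 + 112.95x5 with:
  123.5x5 ≥ 78   (oxygenate mass)
  4.94x1 + 4.94x2 + 4.79x3 + 5.34x4 + 3.22x5 ≥ 12.68   (energy)
  x1, x2, x3, x4, x5 ≥ 0.
The cheapest feasible vertex uses only FCC naphtha, ethanol; alkylate, light naphtha, reformate are not used. Binding constraints: oxygenate mass and energy.
Solving gives x1 = 2.1551, x5 = 0.63158.
Total cost: 78.65·2.1551 + 112.95·0.63158 = 240.8356.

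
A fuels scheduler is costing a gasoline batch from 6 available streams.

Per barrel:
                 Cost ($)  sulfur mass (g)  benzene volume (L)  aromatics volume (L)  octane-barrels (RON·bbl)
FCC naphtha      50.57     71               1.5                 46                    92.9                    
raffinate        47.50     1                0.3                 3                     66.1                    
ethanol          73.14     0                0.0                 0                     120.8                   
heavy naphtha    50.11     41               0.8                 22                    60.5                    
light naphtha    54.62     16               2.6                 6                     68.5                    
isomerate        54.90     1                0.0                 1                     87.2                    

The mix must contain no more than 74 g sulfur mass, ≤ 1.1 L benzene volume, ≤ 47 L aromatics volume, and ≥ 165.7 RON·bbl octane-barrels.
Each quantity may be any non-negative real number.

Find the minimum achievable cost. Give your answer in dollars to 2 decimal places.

Set it up as a linear program. Let x1 = barrels of FCC naphtha, x2 = barrels of raffinate, x3 = barrels of ethanol, x4 = barrels of heavy naphtha, x5 = barrels of light naphtha, x6 = barrels of isomerate.
Minimize 50.57x1 + 47.5x2 + 73.14x3 + 50.11x4 + 54.62x5 + 54.9x6 subject to:
  71x1 + 1x2 + 41x4 + 16x5 + 1x6 ≤ 74   (sulfur mass)
  1.5x1 + 0.3x2 + 0.8x4 + 2.6x5 ≤ 1.1   (benzene volume)
  46x1 + 3x2 + 22x4 + 6x5 + 1x6 ≤ 47   (aromatics volume)
  92.9x1 + 66.1x2 + 120.8x3 + 60.5x4 + 68.5x5 + 87.2x6 ≥ 165.7   (octane-barrels)
  x1, x2, x3, x4, x5, x6 ≥ 0.
The minimum-cost mix takes nothing from raffinate, heavy naphtha, light naphtha, isomerate — only FCC naphtha, ethanol. Binding constraints: benzene volume and octane-barrels.
So FCC naphtha = 0.7333 barrels, ethanol = 0.8077 barrels.
Hence cost = 50.57·0.7333 + 73.14·0.8077 = $96.1582.

$96.16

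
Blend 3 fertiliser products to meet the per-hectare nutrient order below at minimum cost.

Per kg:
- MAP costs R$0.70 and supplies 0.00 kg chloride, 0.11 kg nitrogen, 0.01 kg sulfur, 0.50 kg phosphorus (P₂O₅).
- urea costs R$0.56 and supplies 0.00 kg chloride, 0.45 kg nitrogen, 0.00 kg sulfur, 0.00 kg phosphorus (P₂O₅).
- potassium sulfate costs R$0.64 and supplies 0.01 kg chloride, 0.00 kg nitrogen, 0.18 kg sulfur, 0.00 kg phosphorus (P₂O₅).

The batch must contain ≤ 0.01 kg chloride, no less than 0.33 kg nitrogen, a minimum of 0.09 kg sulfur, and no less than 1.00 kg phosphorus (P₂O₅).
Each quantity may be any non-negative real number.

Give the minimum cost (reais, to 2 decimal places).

R$1.79

Treat it as an LP. Let x1 = kg of MAP, x2 = kg of urea, x3 = kg of potassium sulfate.
min 0.7x1 + 0.56x2 + 0.64x3 subject to:
  0.01x3 ≤ 0.01   (chloride)
  0.11x1 + 0.45x2 ≥ 0.33   (nitrogen)
  0.01x1 + 0.18x3 ≥ 0.09   (sulfur)
  0.5x1 ≥ 1   (phosphorus (P₂O₅))
  x1, x2, x3 ≥ 0.
The optimal mix uses every input. The nitrogen, sulfur, phosphorus (P₂O₅) requirements are met with equality.
Solving gives x1 = 2, x2 = 0.2444, x3 = 0.3889.
Total cost: 0.7·2 + 0.56·0.2444 + 0.64·0.3889 = 1.7858.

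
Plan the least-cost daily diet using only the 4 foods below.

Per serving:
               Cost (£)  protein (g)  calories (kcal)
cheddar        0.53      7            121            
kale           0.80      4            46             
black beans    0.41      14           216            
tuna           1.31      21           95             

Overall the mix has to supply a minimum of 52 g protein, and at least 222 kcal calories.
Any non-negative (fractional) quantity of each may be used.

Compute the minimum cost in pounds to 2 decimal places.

£1.52

Let x1 = servings of cheddar, x2 = servings of kale, x3 = servings of black beans, x4 = servings of tuna.
min 0.53x1 + 0.8x2 + 0.41x3 + 1.31x4 subject to:
  7x1 + 4x2 + 14x3 + 21x4 ≥ 52   (protein)
  121x1 + 46x2 + 216x3 + 95x4 ≥ 222   (calories)
  x1, x2, x3, x4 ≥ 0.
The minimum-cost mix takes nothing from cheddar, kale, tuna — only black beans. There the protein constraint is tight.
That vertex is x3 = 3.714.
Total cost: 0.41·3.714 = 1.5227.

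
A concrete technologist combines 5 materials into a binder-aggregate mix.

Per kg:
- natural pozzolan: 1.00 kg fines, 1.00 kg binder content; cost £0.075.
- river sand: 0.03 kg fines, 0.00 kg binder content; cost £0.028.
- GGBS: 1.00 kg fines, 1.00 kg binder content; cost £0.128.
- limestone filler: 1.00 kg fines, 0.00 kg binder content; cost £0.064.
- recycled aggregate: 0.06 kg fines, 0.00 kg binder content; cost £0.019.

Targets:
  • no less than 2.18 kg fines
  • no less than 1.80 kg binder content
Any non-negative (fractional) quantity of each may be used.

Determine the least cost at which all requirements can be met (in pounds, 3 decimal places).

Set it up as a linear program. Let x1 = kg of natural pozzolan, x2 = kg of river sand, x3 = kg of GGBS, x4 = kg of limestone filler, x5 = kg of recycled aggregate.
Minimise 0.075x1 + 0.028x2 + 0.128x3 + 0.064x4 + 0.019x5 with:
  1x1 + 0.03x2 + 1x3 + 1x4 + 0.06x5 ≥ 2.18   (fines)
  1x1 + 1x3 ≥ 1.8   (binder content)
  x1, x2, x3, x4, x5 ≥ 0.
At the optimum only natural pozzolan, limestone filler are positive (river sand, GGBS, recycled aggregate = 0). The fines and binder content requirements are met with equality.
That vertex is x1 = 1.8, x4 = 0.38.
Cost = 0.075·1.8 + 0.064·0.38 = 0.15932.

£0.159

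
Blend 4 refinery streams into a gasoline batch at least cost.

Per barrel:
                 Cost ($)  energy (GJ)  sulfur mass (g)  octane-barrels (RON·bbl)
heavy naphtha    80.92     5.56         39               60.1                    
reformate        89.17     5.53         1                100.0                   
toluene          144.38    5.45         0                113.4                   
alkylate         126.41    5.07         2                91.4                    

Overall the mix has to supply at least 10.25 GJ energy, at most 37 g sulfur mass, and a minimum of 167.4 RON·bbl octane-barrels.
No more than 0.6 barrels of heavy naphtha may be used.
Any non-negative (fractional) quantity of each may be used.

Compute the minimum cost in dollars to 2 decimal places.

Let x1 = barrels of heavy naphtha, x2 = barrels of reformate, x3 = barrels of toluene, x4 = barrels of alkylate.
Minimise 80.92x1 + 89.17x2 + 144.38x3 + 126.41x4 with:
  5.56x1 + 5.53x2 + 5.45x3 + 5.07x4 ≥ 10.25   (energy)
  39x1 + 1x2 + 2x4 ≤ 37   (sulfur mass)
  60.1x1 + 100x2 + 113.4x3 + 91.4x4 ≥ 167.4   (octane-barrels)
  x1 ≤ 0.6
  x1, x2, x3, x4 ≥ 0.
At the optimum only heavy naphtha, reformate are positive (toluene, alkylate = 0). The energy and octane-barrels requirements are met with equality.
Optimal quantities: heavy naphtha = 0.4439 barrels, reformate = 1.4072 barrels.
Total cost: 80.92·0.4439 + 89.17·1.4072 = 161.4004.

$161.40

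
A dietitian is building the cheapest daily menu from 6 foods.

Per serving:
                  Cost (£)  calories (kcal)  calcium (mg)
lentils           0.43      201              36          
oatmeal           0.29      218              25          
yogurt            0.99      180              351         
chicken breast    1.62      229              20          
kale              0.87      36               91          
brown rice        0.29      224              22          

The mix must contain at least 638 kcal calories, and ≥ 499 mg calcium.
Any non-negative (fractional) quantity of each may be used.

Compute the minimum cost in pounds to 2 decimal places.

Let x1 = servings of lentils, x2 = servings of oatmeal, x3 = servings of yogurt, x4 = servings of chicken breast, x5 = servings of kale, x6 = servings of brown rice.
Minimize 0.43x1 + 0.29x2 + 0.99x3 + 1.62x4 + 0.87x5 + 0.29x6 s.t.:
  201x1 + 218x2 + 180x3 + 229x4 + 36x5 + 224x6 ≥ 638   (calories)
  36x1 + 25x2 + 351x3 + 20x4 + 91x5 + 22x6 ≥ 499   (calcium)
  x1, x2, x3, x4, x5, x6 ≥ 0.
The optimal basis is {oatmeal, yogurt}; lentils, chicken breast, kale, brown rice drop out. Binding constraints: calories and calcium.
That vertex is x2 = 1.862, x3 = 1.289.
Objective = 0.29·1.862 + 0.99·1.289 = 1.8161.

£1.82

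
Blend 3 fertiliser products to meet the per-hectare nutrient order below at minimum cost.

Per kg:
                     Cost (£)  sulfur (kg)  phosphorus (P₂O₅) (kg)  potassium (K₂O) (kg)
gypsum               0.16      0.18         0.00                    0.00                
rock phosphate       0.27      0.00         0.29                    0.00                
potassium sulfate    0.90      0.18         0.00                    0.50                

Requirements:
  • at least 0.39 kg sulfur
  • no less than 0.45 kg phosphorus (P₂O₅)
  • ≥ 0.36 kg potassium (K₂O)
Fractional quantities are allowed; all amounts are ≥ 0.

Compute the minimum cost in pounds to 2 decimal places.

Let x1 = kg of gypsum, x2 = kg of rock phosphate, x3 = kg of potassium sulfate.
min 0.16x1 + 0.27x2 + 0.9x3 with:
  0.18x1 + 0.18x3 ≥ 0.39   (sulfur)
  0.29x2 ≥ 0.45   (phosphorus (P₂O₅))
  0.5x3 ≥ 0.36   (potassium (K₂O))
  x1, x2, x3 ≥ 0.
All 3 inputs are positive at the optimum. Binding constraints: sulfur, phosphorus (P₂O₅), potassium (K₂O).
That vertex is x1 = 1.447, x2 = 1.552, x3 = 0.72.
Hence cost = 0.16·1.447 + 0.27·1.552 + 0.9·0.72 = £1.2986.

£1.30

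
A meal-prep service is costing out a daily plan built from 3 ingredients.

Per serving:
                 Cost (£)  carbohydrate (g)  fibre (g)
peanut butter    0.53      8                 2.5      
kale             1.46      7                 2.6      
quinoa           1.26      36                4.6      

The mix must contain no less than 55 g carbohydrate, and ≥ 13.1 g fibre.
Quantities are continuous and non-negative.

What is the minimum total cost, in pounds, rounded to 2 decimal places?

£2.95

Let x1 = servings of peanut butter, x2 = servings of kale, x3 = servings of quinoa.
Minimize 0.53x1 + 1.46x2 + 1.26x3 subject to:
  8x1 + 7x2 + 36x3 ≥ 55   (carbohydrate)
  2.5x1 + 2.6x2 + 4.6x3 ≥ 13.1   (fibre)
  x1, x2, x3 ≥ 0.
The cheapest feasible vertex uses only peanut butter, quinoa; kale is not used. There the carbohydrate and fibre constraints are tight.
Optimal quantities: peanut butter = 4.109 servings, quinoa = 0.6147 servings.
Objective = 0.53·4.109 + 1.26·0.6147 = 2.9523.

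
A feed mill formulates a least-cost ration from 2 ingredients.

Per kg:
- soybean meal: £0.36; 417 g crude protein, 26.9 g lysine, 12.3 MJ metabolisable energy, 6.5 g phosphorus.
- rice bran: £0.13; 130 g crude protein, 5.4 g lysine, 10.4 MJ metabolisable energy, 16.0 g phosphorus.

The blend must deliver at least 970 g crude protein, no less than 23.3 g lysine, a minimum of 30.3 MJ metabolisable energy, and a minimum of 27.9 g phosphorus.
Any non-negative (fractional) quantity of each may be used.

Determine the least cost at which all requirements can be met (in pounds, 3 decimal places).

£0.854

Set it up as a linear program. Let x1 = kg of soybean meal, x2 = kg of rice bran.
Minimise 0.36x1 + 0.13x2 with:
  417x1 + 130x2 ≥ 970   (crude protein)
  26.9x1 + 5.4x2 ≥ 23.3   (lysine)
  12.3x1 + 10.4x2 ≥ 30.3   (metabolisable energy)
  6.5x1 + 16x2 ≥ 27.9   (phosphorus)
  x1, x2 ≥ 0.
Both inputs are positive at the optimum. There the crude protein and phosphorus constraints are tight.
That vertex is x1 = 2.041, x2 = 0.9146.
Hence cost = 0.36·2.041 + 0.13·0.9146 = £0.85366.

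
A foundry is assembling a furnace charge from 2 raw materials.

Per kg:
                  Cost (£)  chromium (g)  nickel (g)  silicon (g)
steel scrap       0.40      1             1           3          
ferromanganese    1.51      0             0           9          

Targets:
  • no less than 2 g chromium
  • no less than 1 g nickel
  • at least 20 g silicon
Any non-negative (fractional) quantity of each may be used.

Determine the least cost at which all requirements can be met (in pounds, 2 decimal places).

Treat it as an LP. Let x1 = kg of steel scrap, x2 = kg of ferromanganese.
Minimise 0.4x1 + 1.51x2 s.t.:
  1x1 ≥ 2   (chromium)
  1x1 ≥ 1   (nickel)
  3x1 + 9x2 ≥ 20   (silicon)
  x1, x2 ≥ 0.
At the optimum only steel scrap is positive (ferromanganese = 0). Binding constraint: silicon.
Optimal quantities: steel scrap = 6.667 kg.
Hence cost = 0.4·6.667 = £2.6668.

£2.67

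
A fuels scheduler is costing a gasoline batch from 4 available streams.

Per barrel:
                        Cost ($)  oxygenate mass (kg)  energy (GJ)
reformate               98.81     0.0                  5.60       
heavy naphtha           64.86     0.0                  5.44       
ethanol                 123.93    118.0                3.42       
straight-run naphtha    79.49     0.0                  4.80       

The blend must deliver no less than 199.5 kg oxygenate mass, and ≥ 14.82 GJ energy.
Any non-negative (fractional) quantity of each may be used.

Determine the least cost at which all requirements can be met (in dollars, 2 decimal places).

Let x1 = barrels of reformate, x2 = barrels of heavy naphtha, x3 = barrels of ethanol, x4 = barrels of straight-run naphtha.
Minimise 98.81x1 + 64.86x2 + 123.93x3 + 79.49x4 subject to:
  118x3 ≥ 199.5   (oxygenate mass)
  5.6x1 + 5.44x2 + 3.42x3 + 4.8x4 ≥ 14.82   (energy)
  x1, x2, x3, x4 ≥ 0.
The cheapest feasible vertex uses only heavy naphtha, ethanol; reformate, straight-run naphtha are not used. There the oxygenate mass and energy constraints are tight.
That vertex is x2 = 1.66138, x3 = 1.69068.
Hence cost = 64.86·1.66138 + 123.93·1.69068 = $317.2831.

$317.28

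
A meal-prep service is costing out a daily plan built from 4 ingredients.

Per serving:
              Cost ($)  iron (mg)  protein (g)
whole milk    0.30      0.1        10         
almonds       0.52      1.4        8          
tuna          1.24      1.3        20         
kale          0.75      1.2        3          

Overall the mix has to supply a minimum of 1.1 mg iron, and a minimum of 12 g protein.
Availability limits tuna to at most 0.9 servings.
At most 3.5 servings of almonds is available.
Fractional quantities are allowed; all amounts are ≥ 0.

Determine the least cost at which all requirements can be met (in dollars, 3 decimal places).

Set it up as a linear program. Let x1 = servings of whole milk, x2 = servings of almonds, x3 = servings of tuna, x4 = servings of kale.
min 0.3x1 + 0.52x2 + 1.24x3 + 0.75x4 subject to:
  0.1x1 + 1.4x2 + 1.3x3 + 1.2x4 ≥ 1.1   (iron)
  10x1 + 8x2 + 20x3 + 3x4 ≥ 12   (protein)
  x3 ≤ 0.9
  x2 ≤ 3.5
  x1, x2, x3, x4 ≥ 0.
The cheapest feasible vertex uses only whole milk, almonds; tuna, kale are not used. Binding constraints: iron and protein.
Solving gives x1 = 0.6061, x2 = 0.7424.
Cost = 0.3·0.6061 + 0.52·0.7424 = 0.56788.

$0.568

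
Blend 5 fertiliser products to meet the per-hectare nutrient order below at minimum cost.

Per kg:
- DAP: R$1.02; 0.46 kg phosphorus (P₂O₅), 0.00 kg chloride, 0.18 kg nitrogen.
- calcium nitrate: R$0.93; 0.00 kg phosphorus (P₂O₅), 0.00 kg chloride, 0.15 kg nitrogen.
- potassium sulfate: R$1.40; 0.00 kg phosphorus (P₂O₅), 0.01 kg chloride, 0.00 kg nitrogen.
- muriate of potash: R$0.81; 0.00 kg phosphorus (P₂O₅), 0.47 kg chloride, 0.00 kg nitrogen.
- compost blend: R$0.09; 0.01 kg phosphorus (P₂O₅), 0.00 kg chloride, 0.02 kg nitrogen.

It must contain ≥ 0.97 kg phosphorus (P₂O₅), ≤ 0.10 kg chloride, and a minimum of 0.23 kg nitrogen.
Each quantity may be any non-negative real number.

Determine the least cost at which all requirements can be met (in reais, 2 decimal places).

Let x1 = kg of DAP, x2 = kg of calcium nitrate, x3 = kg of potassium sulfate, x4 = kg of muriate of potash, x5 = kg of compost blend.
min 1.02x1 + 0.93x2 + 1.4x3 + 0.81x4 + 0.09x5 with:
  0.46x1 + 0.01x5 ≥ 0.97   (phosphorus (P₂O₅))
  0.01x3 + 0.47x4 ≤ 0.1   (chloride)
  0.18x1 + 0.15x2 + 0.02x5 ≥ 0.23   (nitrogen)
  x1, x2, x3, x4, x5 ≥ 0.
The minimum-cost mix takes nothing from calcium nitrate, potassium sulfate, muriate of potash, compost blend — only DAP. The phosphorus (P₂O₅) requirement is met with equality.
Solving gives x1 = 2.109.
Cost = 1.02·2.109 = 2.1512.

R$2.15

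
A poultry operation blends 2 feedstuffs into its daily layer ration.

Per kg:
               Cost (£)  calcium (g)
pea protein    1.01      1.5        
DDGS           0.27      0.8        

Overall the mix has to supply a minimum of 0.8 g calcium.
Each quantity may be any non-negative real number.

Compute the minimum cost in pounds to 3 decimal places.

Treat it as an LP. Let x1 = kg of pea protein, x2 = kg of DDGS.
min 1.01x1 + 0.27x2 subject to:
  1.5x1 + 0.8x2 ≥ 0.8   (calcium)
  x1, x2 ≥ 0.
The optimal basis is {DDGS}; pea protein drops out. Binding constraint: calcium.
Solving gives x2 = 1.
Cost = 0.27·1 = 0.27000.

£0.270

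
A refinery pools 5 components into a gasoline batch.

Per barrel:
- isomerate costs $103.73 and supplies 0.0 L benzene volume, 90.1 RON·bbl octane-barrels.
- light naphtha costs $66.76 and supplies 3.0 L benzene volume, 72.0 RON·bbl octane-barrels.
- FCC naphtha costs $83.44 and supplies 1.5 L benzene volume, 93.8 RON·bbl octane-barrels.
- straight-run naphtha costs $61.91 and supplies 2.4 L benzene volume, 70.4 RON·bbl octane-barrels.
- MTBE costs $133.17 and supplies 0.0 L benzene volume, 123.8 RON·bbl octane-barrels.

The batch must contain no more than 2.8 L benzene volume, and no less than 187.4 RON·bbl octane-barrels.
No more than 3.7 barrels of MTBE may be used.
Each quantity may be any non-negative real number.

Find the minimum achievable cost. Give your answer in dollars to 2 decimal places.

$168.99

Treat it as an LP. Let x1 = barrels of isomerate, x2 = barrels of light naphtha, x3 = barrels of FCC naphtha, x4 = barrels of straight-run naphtha, x5 = barrels of MTBE.
Minimize 103.73x1 + 66.76x2 + 83.44x3 + 61.91x4 + 133.17x5 s.t.:
  3x2 + 1.5x3 + 2.4x4 ≤ 2.8   (benzene volume)
  90.1x1 + 72x2 + 93.8x3 + 70.4x4 + 123.8x5 ≥ 187.4   (octane-barrels)
  x5 ≤ 3.7
  x1, x2, x3, x4, x5 ≥ 0.
The optimal basis is {FCC naphtha, MTBE}; isomerate, light naphtha, straight-run naphtha drop out. Binding constraints: benzene volume and octane-barrels.
Solving gives x3 = 1.86667, x5 = 0.0994076.
Cost = 83.44·1.86667 + 133.17·0.0994076 = 168.9931.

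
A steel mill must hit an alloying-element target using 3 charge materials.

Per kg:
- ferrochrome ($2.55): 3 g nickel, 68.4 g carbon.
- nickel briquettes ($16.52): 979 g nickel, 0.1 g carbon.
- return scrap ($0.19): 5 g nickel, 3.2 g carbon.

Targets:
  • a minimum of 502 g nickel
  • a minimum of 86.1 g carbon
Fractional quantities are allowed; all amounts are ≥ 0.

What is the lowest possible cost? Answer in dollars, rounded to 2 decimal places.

Set it up as a linear program. Let x1 = kg of ferrochrome, x2 = kg of nickel briquettes, x3 = kg of return scrap.
Minimise 2.55x1 + 16.52x2 + 0.19x3 subject to:
  3x1 + 979x2 + 5x3 ≥ 502   (nickel)
  68.4x1 + 0.1x2 + 3.2x3 ≥ 86.1   (carbon)
  x1, x2, x3 ≥ 0.
The optimal basis is {nickel briquettes, return scrap}; ferrochrome drops out. Binding constraints: nickel and carbon.
So nickel briquettes = 0.3754 kg, return scrap = 26.89 kg.
Cost = 16.52·0.3754 + 0.19·26.89 = 11.3107.

$11.31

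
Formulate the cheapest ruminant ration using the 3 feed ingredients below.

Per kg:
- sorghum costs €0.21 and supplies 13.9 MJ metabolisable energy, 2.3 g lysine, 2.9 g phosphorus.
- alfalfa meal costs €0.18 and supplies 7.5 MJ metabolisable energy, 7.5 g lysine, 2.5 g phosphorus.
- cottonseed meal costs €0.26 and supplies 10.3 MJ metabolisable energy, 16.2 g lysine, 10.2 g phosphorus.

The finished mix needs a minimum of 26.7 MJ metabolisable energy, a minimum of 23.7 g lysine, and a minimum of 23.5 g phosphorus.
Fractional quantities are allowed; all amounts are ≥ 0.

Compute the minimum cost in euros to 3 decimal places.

€0.636

Let x1 = kg of sorghum, x2 = kg of alfalfa meal, x3 = kg of cottonseed meal.
Minimize 0.21x1 + 0.18x2 + 0.26x3 with:
  13.9x1 + 7.5x2 + 10.3x3 ≥ 26.7   (metabolisable energy)
  2.3x1 + 7.5x2 + 16.2x3 ≥ 23.7   (lysine)
  2.9x1 + 2.5x2 + 10.2x3 ≥ 23.5   (phosphorus)
  x1, x2, x3 ≥ 0.
At the optimum only sorghum, cottonseed meal are positive (alfalfa meal = 0). There the metabolisable energy and phosphorus constraints are tight.
Solving gives x1 = 0.2707, x3 = 2.227.
Cost = 0.21·0.2707 + 0.26·2.227 = 0.63587.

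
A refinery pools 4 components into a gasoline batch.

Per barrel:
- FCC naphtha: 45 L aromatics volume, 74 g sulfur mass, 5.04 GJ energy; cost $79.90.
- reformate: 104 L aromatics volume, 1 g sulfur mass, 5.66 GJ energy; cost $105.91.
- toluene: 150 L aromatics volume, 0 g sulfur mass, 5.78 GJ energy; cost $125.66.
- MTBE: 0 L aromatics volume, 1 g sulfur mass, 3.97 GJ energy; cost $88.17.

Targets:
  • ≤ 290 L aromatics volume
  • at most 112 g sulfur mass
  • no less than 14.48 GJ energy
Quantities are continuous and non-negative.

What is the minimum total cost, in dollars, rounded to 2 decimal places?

Let x1 = barrels of FCC naphtha, x2 = barrels of reformate, x3 = barrels of toluene, x4 = barrels of MTBE.
Minimize 79.9x1 + 105.91x2 + 125.66x3 + 88.17x4 with:
  45x1 + 104x2 + 150x3 ≤ 290   (aromatics volume)
  74x1 + 1x2 + 1x4 ≤ 112   (sulfur mass)
  5.04x1 + 5.66x2 + 5.78x3 + 3.97x4 ≥ 14.48   (energy)
  x1, x2, x3, x4 ≥ 0.
The minimum-cost mix takes nothing from toluene, MTBE — only FCC naphtha, reformate. The sulfur mass and energy requirements are met with equality.
That vertex is x1 = 1.497, x2 = 1.2253.
Objective = 79.9·1.497 + 105.91·1.2253 = 249.3818.

$249.38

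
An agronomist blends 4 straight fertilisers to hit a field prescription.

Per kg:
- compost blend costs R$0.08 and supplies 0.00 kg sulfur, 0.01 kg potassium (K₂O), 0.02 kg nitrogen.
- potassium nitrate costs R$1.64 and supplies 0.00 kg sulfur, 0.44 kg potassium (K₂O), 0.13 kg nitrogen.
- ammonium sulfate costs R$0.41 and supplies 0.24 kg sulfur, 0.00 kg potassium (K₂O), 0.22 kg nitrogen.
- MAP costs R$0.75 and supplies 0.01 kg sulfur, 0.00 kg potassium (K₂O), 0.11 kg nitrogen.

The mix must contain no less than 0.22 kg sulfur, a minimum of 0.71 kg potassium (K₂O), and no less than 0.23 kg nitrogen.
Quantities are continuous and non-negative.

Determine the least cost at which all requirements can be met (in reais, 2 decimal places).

R$3.02

Treat it as an LP. Let x1 = kg of compost blend, x2 = kg of potassium nitrate, x3 = kg of ammonium sulfate, x4 = kg of MAP.
Minimise 0.08x1 + 1.64x2 + 0.41x3 + 0.75x4 s.t.:
  0.24x3 + 0.01x4 ≥ 0.22   (sulfur)
  0.01x1 + 0.44x2 ≥ 0.71   (potassium (K₂O))
  0.02x1 + 0.13x2 + 0.22x3 + 0.11x4 ≥ 0.23   (nitrogen)
  x1, x2, x3, x4 ≥ 0.
The minimum-cost mix takes nothing from compost blend, MAP — only potassium nitrate, ammonium sulfate. Binding constraints: sulfur and potassium (K₂O).
So potassium nitrate = 1.614 kg, ammonium sulfate = 0.9167 kg.
Cost = 1.64·1.614 + 0.41·0.9167 = 3.0228.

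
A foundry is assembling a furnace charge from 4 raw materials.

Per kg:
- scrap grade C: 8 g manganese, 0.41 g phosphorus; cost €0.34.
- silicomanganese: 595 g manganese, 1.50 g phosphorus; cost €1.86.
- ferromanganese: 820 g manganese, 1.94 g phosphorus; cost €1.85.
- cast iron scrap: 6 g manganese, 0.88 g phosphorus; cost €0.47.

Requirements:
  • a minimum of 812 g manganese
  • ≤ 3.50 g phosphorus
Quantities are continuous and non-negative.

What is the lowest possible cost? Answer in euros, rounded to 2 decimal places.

Let x1 = kg of scrap grade C, x2 = kg of silicomanganese, x3 = kg of ferromanganese, x4 = kg of cast iron scrap.
Minimize 0.34x1 + 1.86x2 + 1.85x3 + 0.47x4 s.t.:
  8x1 + 595x2 + 820x3 + 6x4 ≥ 812   (manganese)
  0.41x1 + 1.5x2 + 1.94x3 + 0.88x4 ≤ 3.5   (phosphorus)
  x1, x2, x3, x4 ≥ 0.
The optimal basis is {ferromanganese}; scrap grade C, silicomanganese, cast iron scrap drop out. There the manganese constraint is tight.
Optimal quantities: ferromanganese = 0.9902 kg.
Total cost: 1.85·0.9902 = 1.8319.

€1.83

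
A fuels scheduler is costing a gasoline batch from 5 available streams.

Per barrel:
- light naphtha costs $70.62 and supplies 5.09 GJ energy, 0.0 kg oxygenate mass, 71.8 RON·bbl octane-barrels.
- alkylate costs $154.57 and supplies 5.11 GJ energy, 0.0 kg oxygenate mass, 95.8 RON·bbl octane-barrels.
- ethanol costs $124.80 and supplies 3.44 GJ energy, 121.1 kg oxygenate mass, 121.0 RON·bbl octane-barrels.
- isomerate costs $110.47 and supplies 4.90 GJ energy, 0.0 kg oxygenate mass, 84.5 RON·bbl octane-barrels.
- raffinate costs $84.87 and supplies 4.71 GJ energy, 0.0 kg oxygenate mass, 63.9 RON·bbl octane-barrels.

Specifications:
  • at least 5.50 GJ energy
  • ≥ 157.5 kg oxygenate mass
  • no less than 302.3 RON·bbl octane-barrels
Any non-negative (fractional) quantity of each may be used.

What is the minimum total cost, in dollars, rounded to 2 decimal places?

$304.86

Let x1 = barrels of light naphtha, x2 = barrels of alkylate, x3 = barrels of ethanol, x4 = barrels of isomerate, x5 = barrels of raffinate.
Minimise 70.62x1 + 154.57x2 + 124.8x3 + 110.47x4 + 84.87x5 subject to:
  5.09x1 + 5.11x2 + 3.44x3 + 4.9x4 + 4.71x5 ≥ 5.5   (energy)
  121.1x3 ≥ 157.5   (oxygenate mass)
  71.8x1 + 95.8x2 + 121x3 + 84.5x4 + 63.9x5 ≥ 302.3   (octane-barrels)
  x1, x2, x3, x4, x5 ≥ 0.
At the optimum only light naphtha, ethanol are positive (alkylate, isomerate, raffinate = 0). Binding constraints: oxygenate mass and octane-barrels.
Solving gives x1 = 2.0185, x3 = 1.3006.
Hence cost = 70.62·2.0185 + 124.8·1.3006 = $304.8614.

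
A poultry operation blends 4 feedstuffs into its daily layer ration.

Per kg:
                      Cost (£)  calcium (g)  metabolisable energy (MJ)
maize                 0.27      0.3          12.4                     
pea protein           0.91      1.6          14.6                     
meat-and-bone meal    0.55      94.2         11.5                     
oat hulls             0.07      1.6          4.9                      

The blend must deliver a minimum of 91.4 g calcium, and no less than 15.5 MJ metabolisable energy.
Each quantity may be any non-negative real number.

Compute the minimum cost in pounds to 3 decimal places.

Treat it as an LP. Let x1 = kg of maize, x2 = kg of pea protein, x3 = kg of meat-and-bone meal, x4 = kg of oat hulls.
min 0.27x1 + 0.91x2 + 0.55x3 + 0.07x4 with:
  0.3x1 + 1.6x2 + 94.2x3 + 1.6x4 ≥ 91.4   (calcium)
  12.4x1 + 14.6x2 + 11.5x3 + 4.9x4 ≥ 15.5   (metabolisable energy)
  x1, x2, x3, x4 ≥ 0.
At the optimum only meat-and-bone meal, oat hulls are positive (maize, pea protein = 0). Binding constraints: calcium and metabolisable energy.
Solving gives x3 = 0.9546, x4 = 0.9229.
Cost = 0.55·0.9546 + 0.07·0.9229 = 0.58963.

£0.590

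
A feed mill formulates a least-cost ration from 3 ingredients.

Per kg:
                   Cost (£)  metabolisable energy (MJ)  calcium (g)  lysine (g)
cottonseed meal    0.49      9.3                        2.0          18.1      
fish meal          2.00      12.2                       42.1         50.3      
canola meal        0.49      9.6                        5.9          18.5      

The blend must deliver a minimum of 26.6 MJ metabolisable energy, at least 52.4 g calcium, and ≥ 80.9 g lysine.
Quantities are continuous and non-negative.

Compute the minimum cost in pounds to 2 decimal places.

This is a linear program. Let x1 = kg of cottonseed meal, x2 = kg of fish meal, x3 = kg of canola meal.
Minimise 0.49x1 + 2x2 + 0.49x3 subject to:
  9.3x1 + 12.2x2 + 9.6x3 ≥ 26.6   (metabolisable energy)
  2x1 + 42.1x2 + 5.9x3 ≥ 52.4   (calcium)
  18.1x1 + 50.3x2 + 18.5x3 ≥ 80.9   (lysine)
  x1, x2, x3 ≥ 0.
At the optimum only fish meal, canola meal are positive (cottonseed meal = 0). The calcium and lysine requirements are met with equality.
Solving gives x2 = 1.0208, x3 = 1.5976.
Cost = 2·1.0208 + 0.49·1.5976 = 2.8244.

£2.82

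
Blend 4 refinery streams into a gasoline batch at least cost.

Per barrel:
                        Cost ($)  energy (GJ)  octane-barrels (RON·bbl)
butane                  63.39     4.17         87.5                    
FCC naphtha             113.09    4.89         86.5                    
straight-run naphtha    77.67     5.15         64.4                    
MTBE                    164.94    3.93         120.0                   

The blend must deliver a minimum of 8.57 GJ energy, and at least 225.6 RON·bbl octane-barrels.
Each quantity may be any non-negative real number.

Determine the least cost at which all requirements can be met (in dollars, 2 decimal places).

This is a linear program. Let x1 = barrels of butane, x2 = barrels of FCC naphtha, x3 = barrels of straight-run naphtha, x4 = barrels of MTBE.
Minimize 63.39x1 + 113.09x2 + 77.67x3 + 164.94x4 with:
  4.17x1 + 4.89x2 + 5.15x3 + 3.93x4 ≥ 8.57   (energy)
  87.5x1 + 86.5x2 + 64.4x3 + 120x4 ≥ 225.6   (octane-barrels)
  x1, x2, x3, x4 ≥ 0.
The optimal basis is {butane}; FCC naphtha, straight-run naphtha, MTBE drop out. There the octane-barrels constraint is tight.
That vertex is x1 = 2.5783.
Hence cost = 63.39·2.5783 = $163.4384.

$163.44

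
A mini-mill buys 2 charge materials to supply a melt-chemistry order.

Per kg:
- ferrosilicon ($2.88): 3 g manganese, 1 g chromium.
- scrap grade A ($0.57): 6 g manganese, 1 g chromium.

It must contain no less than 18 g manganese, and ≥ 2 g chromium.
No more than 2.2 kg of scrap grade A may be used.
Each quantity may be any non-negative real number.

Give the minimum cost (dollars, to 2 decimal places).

$5.86

Treat it as an LP. Let x1 = kg of ferrosilicon, x2 = kg of scrap grade A.
Minimise 2.88x1 + 0.57x2 with:
  3x1 + 6x2 ≥ 18   (manganese)
  1x1 + 1x2 ≥ 2   (chromium)
  x2 ≤ 2.2
  x1, x2 ≥ 0.
Both inputs are positive at the optimum. The manganese and the scrap grade A cap requirements are met with equality.
That vertex is x1 = 1.6, x2 = 2.2.
Cost = 2.88·1.6 + 0.57·2.2 = 5.8620.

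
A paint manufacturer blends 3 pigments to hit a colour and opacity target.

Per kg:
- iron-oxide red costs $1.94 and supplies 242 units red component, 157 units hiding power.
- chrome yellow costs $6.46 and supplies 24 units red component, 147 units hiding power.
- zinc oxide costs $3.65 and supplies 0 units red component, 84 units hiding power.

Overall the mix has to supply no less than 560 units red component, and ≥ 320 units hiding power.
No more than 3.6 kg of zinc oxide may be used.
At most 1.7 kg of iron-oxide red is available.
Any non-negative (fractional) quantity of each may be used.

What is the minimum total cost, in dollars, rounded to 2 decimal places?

Set it up as a linear program. Let x1 = kg of iron-oxide red, x2 = kg of chrome yellow, x3 = kg of zinc oxide.
min 1.94x1 + 6.46x2 + 3.65x3 subject to:
  242x1 + 24x2 ≥ 560   (red component)
  157x1 + 147x2 + 84x3 ≥ 320   (hiding power)
  x3 ≤ 3.6
  x1 ≤ 1.7
  x1, x2, x3 ≥ 0.
The optimal basis is {iron-oxide red, chrome yellow}; zinc oxide drops out. There the red component and the iron-oxide red cap constraints are tight.
So iron-oxide red = 1.7 kg, chrome yellow = 6.192 kg.
Objective = 1.94·1.7 + 6.46·6.192 = 43.2983.

$43.30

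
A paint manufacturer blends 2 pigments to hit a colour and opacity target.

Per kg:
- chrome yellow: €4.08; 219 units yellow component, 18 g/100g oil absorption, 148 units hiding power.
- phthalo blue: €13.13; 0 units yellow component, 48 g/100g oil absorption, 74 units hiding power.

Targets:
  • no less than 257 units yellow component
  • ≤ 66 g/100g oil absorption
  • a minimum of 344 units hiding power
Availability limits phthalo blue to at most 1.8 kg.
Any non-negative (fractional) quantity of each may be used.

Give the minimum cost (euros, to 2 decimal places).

€9.48

Set it up as a linear program. Let x1 = kg of chrome yellow, x2 = kg of phthalo blue.
Minimize 4.08x1 + 13.13x2 subject to:
  219x1 ≥ 257   (yellow component)
  18x1 + 48x2 ≤ 66   (oil absorption)
  148x1 + 74x2 ≥ 344   (hiding power)
  x2 ≤ 1.8
  x1, x2 ≥ 0.
The optimal basis is {chrome yellow}; phthalo blue drops out. The hiding power requirement is met with equality.
That vertex is x1 = 2.324.
Cost = 4.08·2.324 = 9.4819.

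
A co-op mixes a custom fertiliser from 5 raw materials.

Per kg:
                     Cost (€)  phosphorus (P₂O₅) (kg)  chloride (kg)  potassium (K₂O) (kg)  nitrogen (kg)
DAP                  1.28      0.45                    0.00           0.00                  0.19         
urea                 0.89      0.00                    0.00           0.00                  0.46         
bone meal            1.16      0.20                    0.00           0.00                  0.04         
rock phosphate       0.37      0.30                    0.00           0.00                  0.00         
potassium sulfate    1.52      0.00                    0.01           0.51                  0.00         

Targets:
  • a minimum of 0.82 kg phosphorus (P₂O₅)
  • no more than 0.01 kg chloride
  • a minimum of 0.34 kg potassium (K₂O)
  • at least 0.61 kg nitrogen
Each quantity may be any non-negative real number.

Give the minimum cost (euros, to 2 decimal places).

Let x1 = kg of DAP, x2 = kg of urea, x3 = kg of bone meal, x4 = kg of rock phosphate, x5 = kg of potassium sulfate.
Minimize 1.28x1 + 0.89x2 + 1.16x3 + 0.37x4 + 1.52x5 s.t.:
  0.45x1 + 0.2x3 + 0.3x4 ≥ 0.82   (phosphorus (P₂O₅))
  0.01x5 ≤ 0.01   (chloride)
  0.51x5 ≥ 0.34   (potassium (K₂O))
  0.19x1 + 0.46x2 + 0.04x3 ≥ 0.61   (nitrogen)
  x1, x2, x3, x4, x5 ≥ 0.
The minimum-cost mix takes nothing from DAP, bone meal — only urea, rock phosphate, potassium sulfate. Binding constraints: phosphorus (P₂O₅), potassium (K₂O), nitrogen.
Solving gives x2 = 1.326, x4 = 2.733, x5 = 0.6667.
Objective = 0.89·1.326 + 0.37·2.733 + 1.52·0.6667 = 3.2047.

€3.20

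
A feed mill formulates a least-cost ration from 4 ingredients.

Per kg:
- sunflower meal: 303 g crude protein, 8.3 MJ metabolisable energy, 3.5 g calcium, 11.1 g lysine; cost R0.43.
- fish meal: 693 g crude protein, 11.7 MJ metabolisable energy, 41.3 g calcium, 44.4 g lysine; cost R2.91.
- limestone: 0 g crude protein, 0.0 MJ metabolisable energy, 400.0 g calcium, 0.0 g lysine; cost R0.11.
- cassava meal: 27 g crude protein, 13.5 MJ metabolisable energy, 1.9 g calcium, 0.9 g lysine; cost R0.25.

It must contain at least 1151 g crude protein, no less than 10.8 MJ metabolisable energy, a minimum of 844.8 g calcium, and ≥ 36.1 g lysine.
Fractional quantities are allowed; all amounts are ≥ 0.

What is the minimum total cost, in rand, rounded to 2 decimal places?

Let x1 = kg of sunflower meal, x2 = kg of fish meal, x3 = kg of limestone, x4 = kg of cassava meal.
Minimise 0.43x1 + 2.91x2 + 0.11x3 + 0.25x4 with:
  303x1 + 693x2 + 27x4 ≥ 1151   (crude protein)
  8.3x1 + 11.7x2 + 13.5x4 ≥ 10.8   (metabolisable energy)
  3.5x1 + 41.3x2 + 400x3 + 1.9x4 ≥ 844.8   (calcium)
  11.1x1 + 44.4x2 + 0.9x4 ≥ 36.1   (lysine)
  x1, x2, x3, x4 ≥ 0.
The minimum-cost mix takes nothing from fish meal, cassava meal — only sunflower meal, limestone. There the crude protein and calcium constraints are tight.
So sunflower meal = 3.799 kg, limestone = 2.079 kg.
Total cost: 0.43·3.799 + 0.11·2.079 = 1.8623.

R1.86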